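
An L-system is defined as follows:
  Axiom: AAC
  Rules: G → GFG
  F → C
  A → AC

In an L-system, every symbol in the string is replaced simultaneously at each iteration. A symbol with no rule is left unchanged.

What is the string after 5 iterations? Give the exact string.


Step 0: AAC
Step 1: ACACC
Step 2: ACCACCC
Step 3: ACCCACCCC
Step 4: ACCCCACCCCC
Step 5: ACCCCCACCCCCC

Answer: ACCCCCACCCCCC


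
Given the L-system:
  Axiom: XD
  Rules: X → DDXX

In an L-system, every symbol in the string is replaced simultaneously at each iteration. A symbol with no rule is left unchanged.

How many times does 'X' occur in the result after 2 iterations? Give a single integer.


Answer: 4

Derivation:
Step 0: XD  (1 'X')
Step 1: DDXXD  (2 'X')
Step 2: DDDDXXDDXXD  (4 'X')


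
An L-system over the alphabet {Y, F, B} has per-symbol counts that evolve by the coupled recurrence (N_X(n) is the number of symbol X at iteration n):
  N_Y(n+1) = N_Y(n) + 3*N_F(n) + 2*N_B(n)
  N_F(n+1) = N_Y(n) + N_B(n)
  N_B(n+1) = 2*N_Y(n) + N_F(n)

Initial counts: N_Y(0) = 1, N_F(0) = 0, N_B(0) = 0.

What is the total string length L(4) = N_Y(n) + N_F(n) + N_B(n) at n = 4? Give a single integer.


Answer: 193

Derivation:
Step 0: N_Y=1, N_F=0, N_B=0, L=1
Step 1: N_Y=1, N_F=1, N_B=2, L=4
Step 2: N_Y=8, N_F=3, N_B=3, L=14
Step 3: N_Y=23, N_F=11, N_B=19, L=53
Step 4: N_Y=94, N_F=42, N_B=57, L=193


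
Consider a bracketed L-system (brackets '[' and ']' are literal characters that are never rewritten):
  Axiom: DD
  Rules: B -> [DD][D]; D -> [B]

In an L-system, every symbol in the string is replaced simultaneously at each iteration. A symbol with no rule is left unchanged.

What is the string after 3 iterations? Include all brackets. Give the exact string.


Answer: [[[B][B]][[B]]][[[B][B]][[B]]]

Derivation:
Step 0: DD
Step 1: [B][B]
Step 2: [[DD][D]][[DD][D]]
Step 3: [[[B][B]][[B]]][[[B][B]][[B]]]


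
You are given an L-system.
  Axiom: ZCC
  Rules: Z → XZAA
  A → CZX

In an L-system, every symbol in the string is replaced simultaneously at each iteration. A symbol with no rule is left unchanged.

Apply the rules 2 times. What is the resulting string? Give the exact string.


Step 0: ZCC
Step 1: XZAACC
Step 2: XXZAACZXCZXCC

Answer: XXZAACZXCZXCC


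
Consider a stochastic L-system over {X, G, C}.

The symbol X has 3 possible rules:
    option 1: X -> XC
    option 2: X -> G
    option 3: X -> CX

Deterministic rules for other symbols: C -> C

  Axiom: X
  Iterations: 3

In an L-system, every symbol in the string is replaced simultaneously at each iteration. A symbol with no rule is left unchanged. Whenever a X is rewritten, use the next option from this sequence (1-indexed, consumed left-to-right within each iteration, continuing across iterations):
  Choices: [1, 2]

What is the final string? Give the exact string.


Step 0: X
Step 1: XC  (used choices [1])
Step 2: GC  (used choices [2])
Step 3: GC  (used choices [])

Answer: GC


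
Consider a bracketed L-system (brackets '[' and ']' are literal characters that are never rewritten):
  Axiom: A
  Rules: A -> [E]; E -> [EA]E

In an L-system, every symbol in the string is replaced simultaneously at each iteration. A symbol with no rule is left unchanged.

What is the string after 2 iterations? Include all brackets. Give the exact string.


Step 0: A
Step 1: [E]
Step 2: [[EA]E]

Answer: [[EA]E]


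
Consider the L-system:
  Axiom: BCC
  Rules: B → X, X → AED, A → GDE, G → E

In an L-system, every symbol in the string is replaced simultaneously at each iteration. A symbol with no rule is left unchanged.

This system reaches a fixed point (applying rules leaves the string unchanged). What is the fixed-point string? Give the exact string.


Answer: EDEEDCC

Derivation:
Step 0: BCC
Step 1: XCC
Step 2: AEDCC
Step 3: GDEEDCC
Step 4: EDEEDCC
Step 5: EDEEDCC  (unchanged — fixed point at step 4)


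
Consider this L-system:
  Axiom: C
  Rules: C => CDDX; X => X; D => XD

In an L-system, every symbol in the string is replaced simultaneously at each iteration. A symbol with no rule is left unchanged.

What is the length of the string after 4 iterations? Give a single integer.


Step 0: length = 1
Step 1: length = 4
Step 2: length = 9
Step 3: length = 16
Step 4: length = 25

Answer: 25


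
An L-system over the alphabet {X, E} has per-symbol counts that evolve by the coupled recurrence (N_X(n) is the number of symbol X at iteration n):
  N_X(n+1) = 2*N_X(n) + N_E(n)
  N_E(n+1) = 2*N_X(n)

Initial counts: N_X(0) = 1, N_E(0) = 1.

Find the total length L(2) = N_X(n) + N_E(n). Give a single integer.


Answer: 14

Derivation:
Step 0: N_X=1, N_E=1, L=2
Step 1: N_X=3, N_E=2, L=5
Step 2: N_X=8, N_E=6, L=14


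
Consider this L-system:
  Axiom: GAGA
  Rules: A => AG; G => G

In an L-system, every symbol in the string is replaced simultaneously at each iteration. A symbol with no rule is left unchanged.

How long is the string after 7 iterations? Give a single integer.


Step 0: length = 4
Step 1: length = 6
Step 2: length = 8
Step 3: length = 10
Step 4: length = 12
Step 5: length = 14
Step 6: length = 16
Step 7: length = 18

Answer: 18


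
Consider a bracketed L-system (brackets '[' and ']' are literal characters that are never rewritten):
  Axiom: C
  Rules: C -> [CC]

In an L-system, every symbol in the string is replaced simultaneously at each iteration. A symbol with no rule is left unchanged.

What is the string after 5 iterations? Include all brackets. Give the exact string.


Answer: [[[[[CC][CC]][[CC][CC]]][[[CC][CC]][[CC][CC]]]][[[[CC][CC]][[CC][CC]]][[[CC][CC]][[CC][CC]]]]]

Derivation:
Step 0: C
Step 1: [CC]
Step 2: [[CC][CC]]
Step 3: [[[CC][CC]][[CC][CC]]]
Step 4: [[[[CC][CC]][[CC][CC]]][[[CC][CC]][[CC][CC]]]]
Step 5: [[[[[CC][CC]][[CC][CC]]][[[CC][CC]][[CC][CC]]]][[[[CC][CC]][[CC][CC]]][[[CC][CC]][[CC][CC]]]]]


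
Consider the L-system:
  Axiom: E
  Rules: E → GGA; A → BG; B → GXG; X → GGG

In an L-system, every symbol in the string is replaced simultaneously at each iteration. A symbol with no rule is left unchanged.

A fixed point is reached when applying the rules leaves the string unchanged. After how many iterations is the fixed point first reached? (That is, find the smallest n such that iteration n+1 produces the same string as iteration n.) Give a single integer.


Answer: 4

Derivation:
Step 0: E
Step 1: GGA
Step 2: GGBG
Step 3: GGGXGG
Step 4: GGGGGGGG
Step 5: GGGGGGGG  (unchanged — fixed point at step 4)


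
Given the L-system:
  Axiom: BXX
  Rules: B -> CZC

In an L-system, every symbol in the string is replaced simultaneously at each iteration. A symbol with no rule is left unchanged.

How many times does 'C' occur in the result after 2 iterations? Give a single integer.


Step 0: BXX  (0 'C')
Step 1: CZCXX  (2 'C')
Step 2: CZCXX  (2 'C')

Answer: 2


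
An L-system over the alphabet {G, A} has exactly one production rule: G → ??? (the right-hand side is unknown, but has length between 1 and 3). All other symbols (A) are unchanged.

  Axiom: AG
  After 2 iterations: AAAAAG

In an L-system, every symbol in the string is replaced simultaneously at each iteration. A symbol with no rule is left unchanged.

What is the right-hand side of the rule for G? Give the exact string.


Trying G → AAG:
  Step 0: AG
  Step 1: AAAG
  Step 2: AAAAAG
Matches the given result.

Answer: AAG


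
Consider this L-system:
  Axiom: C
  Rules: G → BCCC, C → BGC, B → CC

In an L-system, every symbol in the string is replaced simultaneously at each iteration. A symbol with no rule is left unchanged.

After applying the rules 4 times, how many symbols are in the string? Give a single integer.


Answer: 77

Derivation:
Step 0: length = 1
Step 1: length = 3
Step 2: length = 9
Step 3: length = 26
Step 4: length = 77


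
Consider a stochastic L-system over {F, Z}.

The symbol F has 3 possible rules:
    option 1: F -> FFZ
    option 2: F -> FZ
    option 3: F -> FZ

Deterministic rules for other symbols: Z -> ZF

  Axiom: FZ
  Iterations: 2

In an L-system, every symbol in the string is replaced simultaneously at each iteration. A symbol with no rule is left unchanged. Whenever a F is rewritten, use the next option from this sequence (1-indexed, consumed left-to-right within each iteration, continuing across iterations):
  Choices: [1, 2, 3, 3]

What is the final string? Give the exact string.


Answer: FZFZZFZFFZ

Derivation:
Step 0: FZ
Step 1: FFZZF  (used choices [1])
Step 2: FZFZZFZFFZ  (used choices [2, 3, 3])


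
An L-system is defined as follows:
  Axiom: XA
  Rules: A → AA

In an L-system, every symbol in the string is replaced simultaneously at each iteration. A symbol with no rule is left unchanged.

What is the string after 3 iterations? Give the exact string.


Answer: XAAAAAAAA

Derivation:
Step 0: XA
Step 1: XAA
Step 2: XAAAA
Step 3: XAAAAAAAA


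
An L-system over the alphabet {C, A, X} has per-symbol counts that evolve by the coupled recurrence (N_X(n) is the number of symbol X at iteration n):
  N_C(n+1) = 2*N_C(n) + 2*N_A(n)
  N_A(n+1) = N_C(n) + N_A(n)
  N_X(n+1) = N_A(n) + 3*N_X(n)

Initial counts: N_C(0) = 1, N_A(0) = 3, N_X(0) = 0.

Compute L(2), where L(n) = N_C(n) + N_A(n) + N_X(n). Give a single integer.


Step 0: N_C=1, N_A=3, N_X=0, L=4
Step 1: N_C=8, N_A=4, N_X=3, L=15
Step 2: N_C=24, N_A=12, N_X=13, L=49

Answer: 49


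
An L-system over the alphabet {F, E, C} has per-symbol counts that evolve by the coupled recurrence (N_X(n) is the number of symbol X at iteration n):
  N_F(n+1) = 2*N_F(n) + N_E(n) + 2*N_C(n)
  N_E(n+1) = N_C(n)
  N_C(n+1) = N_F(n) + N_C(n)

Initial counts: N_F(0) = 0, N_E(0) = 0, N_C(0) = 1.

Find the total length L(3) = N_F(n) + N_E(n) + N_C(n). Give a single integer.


Step 0: N_F=0, N_E=0, N_C=1, L=1
Step 1: N_F=2, N_E=1, N_C=1, L=4
Step 2: N_F=7, N_E=1, N_C=3, L=11
Step 3: N_F=21, N_E=3, N_C=10, L=34

Answer: 34


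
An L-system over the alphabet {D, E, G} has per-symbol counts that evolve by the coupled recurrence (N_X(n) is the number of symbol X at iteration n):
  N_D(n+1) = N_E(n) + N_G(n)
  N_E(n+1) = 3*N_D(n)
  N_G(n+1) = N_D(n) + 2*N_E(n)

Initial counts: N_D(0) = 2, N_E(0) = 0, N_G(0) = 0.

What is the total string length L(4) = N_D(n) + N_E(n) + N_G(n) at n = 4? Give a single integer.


Step 0: N_D=2, N_E=0, N_G=0, L=2
Step 1: N_D=0, N_E=6, N_G=2, L=8
Step 2: N_D=8, N_E=0, N_G=12, L=20
Step 3: N_D=12, N_E=24, N_G=8, L=44
Step 4: N_D=32, N_E=36, N_G=60, L=128

Answer: 128


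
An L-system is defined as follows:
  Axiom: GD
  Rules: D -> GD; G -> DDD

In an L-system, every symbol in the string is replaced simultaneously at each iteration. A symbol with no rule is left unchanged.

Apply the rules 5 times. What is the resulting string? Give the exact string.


Step 0: GD
Step 1: DDDGD
Step 2: GDGDGDDDDGD
Step 3: DDDGDDDDGDDDDGDGDGDGDDDDGD
Step 4: GDGDGDDDDGDGDGDGDDDDGDGDGDGDDDDGDDDDGDDDDGDDDDGDGDGDGDDDDGD
Step 5: DDDGDDDDGDDDDGDGDGDGDDDDGDDDDGDDDDGDDDDGDGDGDGDDDDGDDDDGDDDDGDDDDGDGDGDGDDDDGDGDGDGDDDDGDGDGDGDDDDGDGDGDGDDDDGDDDDGDDDDGDDDDGDGDGDGDDDDGD

Answer: DDDGDDDDGDDDDGDGDGDGDDDDGDDDDGDDDDGDDDDGDGDGDGDDDDGDDDDGDDDDGDDDDGDGDGDGDDDDGDGDGDGDDDDGDGDGDGDDDDGDGDGDGDDDDGDDDDGDDDDGDDDDGDGDGDGDDDDGD


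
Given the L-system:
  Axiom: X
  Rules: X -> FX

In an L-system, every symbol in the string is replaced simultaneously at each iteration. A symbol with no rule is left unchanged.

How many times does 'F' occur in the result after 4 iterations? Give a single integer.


Answer: 4

Derivation:
Step 0: X  (0 'F')
Step 1: FX  (1 'F')
Step 2: FFX  (2 'F')
Step 3: FFFX  (3 'F')
Step 4: FFFFX  (4 'F')


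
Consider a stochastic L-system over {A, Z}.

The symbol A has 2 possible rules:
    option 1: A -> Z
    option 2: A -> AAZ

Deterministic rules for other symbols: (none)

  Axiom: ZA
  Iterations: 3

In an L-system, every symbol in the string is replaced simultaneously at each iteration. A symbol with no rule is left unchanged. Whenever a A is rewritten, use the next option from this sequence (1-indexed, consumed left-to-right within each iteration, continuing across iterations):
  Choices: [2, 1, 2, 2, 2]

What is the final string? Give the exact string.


Answer: ZZAAZAAZZZ

Derivation:
Step 0: ZA
Step 1: ZAAZ  (used choices [2])
Step 2: ZZAAZZ  (used choices [1, 2])
Step 3: ZZAAZAAZZZ  (used choices [2, 2])


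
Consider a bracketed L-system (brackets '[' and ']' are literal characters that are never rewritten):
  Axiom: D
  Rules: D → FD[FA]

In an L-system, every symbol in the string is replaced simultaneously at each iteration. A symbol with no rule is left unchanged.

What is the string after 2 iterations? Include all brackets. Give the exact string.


Answer: FFD[FA][FA]

Derivation:
Step 0: D
Step 1: FD[FA]
Step 2: FFD[FA][FA]


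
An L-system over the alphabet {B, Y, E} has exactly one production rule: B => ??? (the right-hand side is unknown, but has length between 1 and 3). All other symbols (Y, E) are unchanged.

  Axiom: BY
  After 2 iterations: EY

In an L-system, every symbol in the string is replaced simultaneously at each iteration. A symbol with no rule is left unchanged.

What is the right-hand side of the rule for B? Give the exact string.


Trying B => E:
  Step 0: BY
  Step 1: EY
  Step 2: EY
Matches the given result.

Answer: E


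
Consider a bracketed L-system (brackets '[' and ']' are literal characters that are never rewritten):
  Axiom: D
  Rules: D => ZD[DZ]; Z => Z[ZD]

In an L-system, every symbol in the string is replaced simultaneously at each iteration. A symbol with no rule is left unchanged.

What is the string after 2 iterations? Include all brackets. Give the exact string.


Step 0: D
Step 1: ZD[DZ]
Step 2: Z[ZD]ZD[DZ][ZD[DZ]Z[ZD]]

Answer: Z[ZD]ZD[DZ][ZD[DZ]Z[ZD]]


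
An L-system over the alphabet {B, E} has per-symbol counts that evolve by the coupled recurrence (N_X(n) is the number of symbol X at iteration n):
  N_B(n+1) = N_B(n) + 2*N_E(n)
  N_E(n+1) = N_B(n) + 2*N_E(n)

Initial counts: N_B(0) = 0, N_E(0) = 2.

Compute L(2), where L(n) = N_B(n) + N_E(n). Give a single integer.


Answer: 24

Derivation:
Step 0: N_B=0, N_E=2, L=2
Step 1: N_B=4, N_E=4, L=8
Step 2: N_B=12, N_E=12, L=24


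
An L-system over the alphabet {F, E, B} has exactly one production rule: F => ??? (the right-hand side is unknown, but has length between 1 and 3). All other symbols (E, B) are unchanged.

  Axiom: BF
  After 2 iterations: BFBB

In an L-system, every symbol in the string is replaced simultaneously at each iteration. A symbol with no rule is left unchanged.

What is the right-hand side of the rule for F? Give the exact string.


Trying F => FB:
  Step 0: BF
  Step 1: BFB
  Step 2: BFBB
Matches the given result.

Answer: FB


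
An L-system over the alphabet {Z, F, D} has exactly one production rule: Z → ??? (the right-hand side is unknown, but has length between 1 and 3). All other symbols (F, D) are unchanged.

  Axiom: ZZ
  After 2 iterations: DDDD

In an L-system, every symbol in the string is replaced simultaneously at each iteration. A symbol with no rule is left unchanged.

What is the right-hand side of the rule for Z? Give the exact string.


Answer: DD

Derivation:
Trying Z → DD:
  Step 0: ZZ
  Step 1: DDDD
  Step 2: DDDD
Matches the given result.


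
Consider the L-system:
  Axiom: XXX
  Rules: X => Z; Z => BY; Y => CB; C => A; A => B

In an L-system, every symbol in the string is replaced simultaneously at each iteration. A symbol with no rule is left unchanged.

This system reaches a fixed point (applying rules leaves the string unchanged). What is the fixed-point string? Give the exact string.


Answer: BBBBBBBBB

Derivation:
Step 0: XXX
Step 1: ZZZ
Step 2: BYBYBY
Step 3: BCBBCBBCB
Step 4: BABBABBAB
Step 5: BBBBBBBBB
Step 6: BBBBBBBBB  (unchanged — fixed point at step 5)


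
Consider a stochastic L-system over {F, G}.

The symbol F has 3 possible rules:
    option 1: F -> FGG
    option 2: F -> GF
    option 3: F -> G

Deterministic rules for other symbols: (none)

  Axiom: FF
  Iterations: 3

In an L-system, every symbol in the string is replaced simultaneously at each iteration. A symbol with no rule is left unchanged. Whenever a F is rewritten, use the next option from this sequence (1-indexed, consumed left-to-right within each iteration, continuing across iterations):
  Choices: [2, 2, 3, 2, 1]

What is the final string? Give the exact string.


Step 0: FF
Step 1: GFGF  (used choices [2, 2])
Step 2: GGGGF  (used choices [3, 2])
Step 3: GGGGFGG  (used choices [1])

Answer: GGGGFGG


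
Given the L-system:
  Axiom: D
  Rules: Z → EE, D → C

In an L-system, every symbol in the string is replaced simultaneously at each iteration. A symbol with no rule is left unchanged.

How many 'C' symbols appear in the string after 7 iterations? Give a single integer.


Answer: 1

Derivation:
Step 0: D  (0 'C')
Step 1: C  (1 'C')
Step 2: C  (1 'C')
Step 3: C  (1 'C')
Step 4: C  (1 'C')
Step 5: C  (1 'C')
Step 6: C  (1 'C')
Step 7: C  (1 'C')


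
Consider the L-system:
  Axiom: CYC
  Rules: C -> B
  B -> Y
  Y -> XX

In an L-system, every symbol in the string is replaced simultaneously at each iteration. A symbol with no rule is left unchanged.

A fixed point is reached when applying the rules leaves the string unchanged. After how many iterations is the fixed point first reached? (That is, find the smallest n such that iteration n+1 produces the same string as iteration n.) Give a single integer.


Step 0: CYC
Step 1: BXXB
Step 2: YXXY
Step 3: XXXXXX
Step 4: XXXXXX  (unchanged — fixed point at step 3)

Answer: 3


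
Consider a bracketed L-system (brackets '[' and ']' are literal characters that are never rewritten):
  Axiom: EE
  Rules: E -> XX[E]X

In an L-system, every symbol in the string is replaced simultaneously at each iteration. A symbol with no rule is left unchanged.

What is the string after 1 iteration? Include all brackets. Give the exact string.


Answer: XX[E]XXX[E]X

Derivation:
Step 0: EE
Step 1: XX[E]XXX[E]X


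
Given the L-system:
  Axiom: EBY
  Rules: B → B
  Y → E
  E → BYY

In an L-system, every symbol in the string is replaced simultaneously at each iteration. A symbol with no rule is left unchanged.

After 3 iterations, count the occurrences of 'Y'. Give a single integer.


Answer: 4

Derivation:
Step 0: EBY  (1 'Y')
Step 1: BYYBE  (2 'Y')
Step 2: BEEBBYY  (2 'Y')
Step 3: BBYYBYYBBEE  (4 'Y')


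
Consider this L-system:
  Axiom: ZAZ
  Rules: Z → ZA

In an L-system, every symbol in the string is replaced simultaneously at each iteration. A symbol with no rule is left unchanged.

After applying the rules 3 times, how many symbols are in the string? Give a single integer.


Answer: 9

Derivation:
Step 0: length = 3
Step 1: length = 5
Step 2: length = 7
Step 3: length = 9


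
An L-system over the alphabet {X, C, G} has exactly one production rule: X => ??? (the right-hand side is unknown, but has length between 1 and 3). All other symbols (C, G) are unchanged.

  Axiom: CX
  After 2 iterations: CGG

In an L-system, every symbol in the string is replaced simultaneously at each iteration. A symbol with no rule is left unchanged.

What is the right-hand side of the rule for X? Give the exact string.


Trying X => GG:
  Step 0: CX
  Step 1: CGG
  Step 2: CGG
Matches the given result.

Answer: GG


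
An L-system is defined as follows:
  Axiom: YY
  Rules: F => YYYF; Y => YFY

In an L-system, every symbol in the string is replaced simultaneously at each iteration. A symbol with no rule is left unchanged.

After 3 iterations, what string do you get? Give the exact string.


Step 0: YY
Step 1: YFYYFY
Step 2: YFYYYYFYFYYFYYYYFYFY
Step 3: YFYYYYFYFYYFYYFYYFYYYYFYFYYYYFYFYYFYYYYFYFYYFYYFYYFYYYYFYFYYYYFYFY

Answer: YFYYYYFYFYYFYYFYYFYYYYFYFYYYYFYFYYFYYYYFYFYYFYYFYYFYYYYFYFYYYYFYFY


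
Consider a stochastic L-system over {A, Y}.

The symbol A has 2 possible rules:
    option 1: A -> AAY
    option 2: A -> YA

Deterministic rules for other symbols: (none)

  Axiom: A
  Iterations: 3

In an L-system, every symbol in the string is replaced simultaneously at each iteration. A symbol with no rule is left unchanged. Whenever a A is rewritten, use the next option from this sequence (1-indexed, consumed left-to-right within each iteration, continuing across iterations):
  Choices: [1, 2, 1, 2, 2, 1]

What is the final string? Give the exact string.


Answer: YYAYAAAYYY

Derivation:
Step 0: A
Step 1: AAY  (used choices [1])
Step 2: YAAAYY  (used choices [2, 1])
Step 3: YYAYAAAYYY  (used choices [2, 2, 1])


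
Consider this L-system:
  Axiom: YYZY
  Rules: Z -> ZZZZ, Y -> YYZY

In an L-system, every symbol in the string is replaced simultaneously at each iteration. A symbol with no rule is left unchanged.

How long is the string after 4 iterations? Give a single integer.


Answer: 1024

Derivation:
Step 0: length = 4
Step 1: length = 16
Step 2: length = 64
Step 3: length = 256
Step 4: length = 1024


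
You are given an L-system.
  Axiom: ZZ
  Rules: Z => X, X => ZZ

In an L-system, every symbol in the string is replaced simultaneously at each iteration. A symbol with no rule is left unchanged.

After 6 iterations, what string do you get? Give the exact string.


Step 0: ZZ
Step 1: XX
Step 2: ZZZZ
Step 3: XXXX
Step 4: ZZZZZZZZ
Step 5: XXXXXXXX
Step 6: ZZZZZZZZZZZZZZZZ

Answer: ZZZZZZZZZZZZZZZZ


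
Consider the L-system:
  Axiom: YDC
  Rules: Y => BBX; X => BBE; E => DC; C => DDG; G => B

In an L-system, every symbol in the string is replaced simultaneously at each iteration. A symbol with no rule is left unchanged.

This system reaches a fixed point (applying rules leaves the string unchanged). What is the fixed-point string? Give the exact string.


Answer: BBBBDDDBDDDB

Derivation:
Step 0: YDC
Step 1: BBXDDDG
Step 2: BBBBEDDDB
Step 3: BBBBDCDDDB
Step 4: BBBBDDDGDDDB
Step 5: BBBBDDDBDDDB
Step 6: BBBBDDDBDDDB  (unchanged — fixed point at step 5)


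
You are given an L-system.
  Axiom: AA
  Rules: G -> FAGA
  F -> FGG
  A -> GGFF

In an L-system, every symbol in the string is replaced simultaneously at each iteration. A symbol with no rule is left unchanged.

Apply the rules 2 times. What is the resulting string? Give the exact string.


Step 0: AA
Step 1: GGFFGGFF
Step 2: FAGAFAGAFGGFGGFAGAFAGAFGGFGG

Answer: FAGAFAGAFGGFGGFAGAFAGAFGGFGG


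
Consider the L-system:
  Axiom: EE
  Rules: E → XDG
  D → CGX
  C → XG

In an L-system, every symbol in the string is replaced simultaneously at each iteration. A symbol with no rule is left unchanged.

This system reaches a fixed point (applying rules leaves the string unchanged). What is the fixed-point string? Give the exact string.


Answer: XXGGXGXXGGXG

Derivation:
Step 0: EE
Step 1: XDGXDG
Step 2: XCGXGXCGXG
Step 3: XXGGXGXXGGXG
Step 4: XXGGXGXXGGXG  (unchanged — fixed point at step 3)


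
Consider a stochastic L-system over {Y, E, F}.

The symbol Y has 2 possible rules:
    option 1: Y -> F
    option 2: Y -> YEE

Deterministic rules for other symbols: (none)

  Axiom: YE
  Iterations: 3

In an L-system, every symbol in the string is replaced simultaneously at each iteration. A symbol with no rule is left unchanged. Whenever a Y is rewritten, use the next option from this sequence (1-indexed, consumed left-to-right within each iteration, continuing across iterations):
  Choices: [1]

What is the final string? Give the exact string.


Answer: FE

Derivation:
Step 0: YE
Step 1: FE  (used choices [1])
Step 2: FE  (used choices [])
Step 3: FE  (used choices [])


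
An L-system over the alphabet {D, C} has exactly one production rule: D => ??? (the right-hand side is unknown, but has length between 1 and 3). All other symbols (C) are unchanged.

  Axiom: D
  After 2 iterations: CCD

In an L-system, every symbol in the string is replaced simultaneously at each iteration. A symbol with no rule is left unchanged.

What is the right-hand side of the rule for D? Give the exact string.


Answer: CD

Derivation:
Trying D => CD:
  Step 0: D
  Step 1: CD
  Step 2: CCD
Matches the given result.


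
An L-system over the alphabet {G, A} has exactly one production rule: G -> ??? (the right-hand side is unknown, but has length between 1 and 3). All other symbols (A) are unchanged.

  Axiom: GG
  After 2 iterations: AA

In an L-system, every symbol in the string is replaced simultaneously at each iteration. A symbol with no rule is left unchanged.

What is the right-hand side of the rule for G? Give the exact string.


Answer: A

Derivation:
Trying G -> A:
  Step 0: GG
  Step 1: AA
  Step 2: AA
Matches the given result.


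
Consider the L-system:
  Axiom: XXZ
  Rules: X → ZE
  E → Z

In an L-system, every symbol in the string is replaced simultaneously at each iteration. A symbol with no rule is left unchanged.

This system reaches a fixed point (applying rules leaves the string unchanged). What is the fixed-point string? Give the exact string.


Step 0: XXZ
Step 1: ZEZEZ
Step 2: ZZZZZ
Step 3: ZZZZZ  (unchanged — fixed point at step 2)

Answer: ZZZZZ


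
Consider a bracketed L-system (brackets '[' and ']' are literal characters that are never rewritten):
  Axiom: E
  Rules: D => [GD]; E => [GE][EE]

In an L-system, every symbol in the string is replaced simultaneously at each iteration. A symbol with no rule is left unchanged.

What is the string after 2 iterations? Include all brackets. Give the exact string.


Answer: [G[GE][EE]][[GE][EE][GE][EE]]

Derivation:
Step 0: E
Step 1: [GE][EE]
Step 2: [G[GE][EE]][[GE][EE][GE][EE]]


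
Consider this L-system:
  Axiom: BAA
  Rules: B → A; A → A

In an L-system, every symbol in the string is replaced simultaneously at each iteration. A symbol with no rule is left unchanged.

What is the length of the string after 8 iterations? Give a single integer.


Step 0: length = 3
Step 1: length = 3
Step 2: length = 3
Step 3: length = 3
Step 4: length = 3
Step 5: length = 3
Step 6: length = 3
Step 7: length = 3
Step 8: length = 3

Answer: 3


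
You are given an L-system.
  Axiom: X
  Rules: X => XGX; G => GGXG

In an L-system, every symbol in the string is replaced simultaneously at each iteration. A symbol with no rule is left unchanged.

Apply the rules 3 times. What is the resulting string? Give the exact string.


Step 0: X
Step 1: XGX
Step 2: XGXGGXGXGX
Step 3: XGXGGXGXGXGGXGGGXGXGXGGXGXGXGGXGXGX

Answer: XGXGGXGXGXGGXGGGXGXGXGGXGXGXGGXGXGX


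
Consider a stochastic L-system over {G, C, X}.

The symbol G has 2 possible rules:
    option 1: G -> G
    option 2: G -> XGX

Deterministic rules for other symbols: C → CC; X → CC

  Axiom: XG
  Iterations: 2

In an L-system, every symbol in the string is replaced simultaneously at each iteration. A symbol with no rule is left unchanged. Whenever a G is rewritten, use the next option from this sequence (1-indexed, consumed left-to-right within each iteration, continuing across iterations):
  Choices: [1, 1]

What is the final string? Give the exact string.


Answer: CCCCG

Derivation:
Step 0: XG
Step 1: CCG  (used choices [1])
Step 2: CCCCG  (used choices [1])


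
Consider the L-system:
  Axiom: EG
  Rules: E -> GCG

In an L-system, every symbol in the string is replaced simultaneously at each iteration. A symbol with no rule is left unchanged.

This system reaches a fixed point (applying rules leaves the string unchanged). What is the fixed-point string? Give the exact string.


Answer: GCGG

Derivation:
Step 0: EG
Step 1: GCGG
Step 2: GCGG  (unchanged — fixed point at step 1)


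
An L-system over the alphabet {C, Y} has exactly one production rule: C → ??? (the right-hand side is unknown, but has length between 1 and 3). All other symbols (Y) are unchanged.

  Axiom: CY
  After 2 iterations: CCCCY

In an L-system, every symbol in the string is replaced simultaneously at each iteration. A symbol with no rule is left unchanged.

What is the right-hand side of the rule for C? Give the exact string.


Answer: CC

Derivation:
Trying C → CC:
  Step 0: CY
  Step 1: CCY
  Step 2: CCCCY
Matches the given result.


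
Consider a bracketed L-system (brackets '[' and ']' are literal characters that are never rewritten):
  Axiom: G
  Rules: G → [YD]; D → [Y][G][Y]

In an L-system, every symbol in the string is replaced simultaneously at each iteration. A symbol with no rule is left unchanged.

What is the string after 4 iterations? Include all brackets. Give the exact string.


Answer: [Y[Y][[Y[Y][G][Y]]][Y]]

Derivation:
Step 0: G
Step 1: [YD]
Step 2: [Y[Y][G][Y]]
Step 3: [Y[Y][[YD]][Y]]
Step 4: [Y[Y][[Y[Y][G][Y]]][Y]]


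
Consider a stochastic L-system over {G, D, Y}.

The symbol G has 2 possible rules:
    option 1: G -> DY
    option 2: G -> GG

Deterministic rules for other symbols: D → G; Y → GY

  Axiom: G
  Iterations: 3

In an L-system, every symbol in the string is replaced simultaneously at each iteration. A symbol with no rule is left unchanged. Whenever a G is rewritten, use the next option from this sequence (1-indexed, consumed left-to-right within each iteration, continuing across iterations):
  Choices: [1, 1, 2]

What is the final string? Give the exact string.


Answer: DYGGGY

Derivation:
Step 0: G
Step 1: DY  (used choices [1])
Step 2: GGY  (used choices [])
Step 3: DYGGGY  (used choices [1, 2])


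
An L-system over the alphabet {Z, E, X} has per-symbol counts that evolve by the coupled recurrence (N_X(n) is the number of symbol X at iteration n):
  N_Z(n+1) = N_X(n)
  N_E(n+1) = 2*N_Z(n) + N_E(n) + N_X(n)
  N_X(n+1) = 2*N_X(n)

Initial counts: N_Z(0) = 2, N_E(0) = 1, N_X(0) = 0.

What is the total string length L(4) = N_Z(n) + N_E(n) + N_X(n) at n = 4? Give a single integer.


Answer: 5

Derivation:
Step 0: N_Z=2, N_E=1, N_X=0, L=3
Step 1: N_Z=0, N_E=5, N_X=0, L=5
Step 2: N_Z=0, N_E=5, N_X=0, L=5
Step 3: N_Z=0, N_E=5, N_X=0, L=5
Step 4: N_Z=0, N_E=5, N_X=0, L=5


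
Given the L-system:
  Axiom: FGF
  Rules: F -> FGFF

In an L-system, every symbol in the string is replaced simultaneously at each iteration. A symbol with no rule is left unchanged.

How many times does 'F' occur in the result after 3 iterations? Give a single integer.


Answer: 54

Derivation:
Step 0: FGF  (2 'F')
Step 1: FGFFGFGFF  (6 'F')
Step 2: FGFFGFGFFFGFFGFGFFGFGFFFGFF  (18 'F')
Step 3: FGFFGFGFFFGFFGFGFFGFGFFFGFFFGFFGFGFFFGFFGFGFFGFGFFFGFFGFGFFGFGFFFGFFFGFFGFGFFFGFF  (54 'F')


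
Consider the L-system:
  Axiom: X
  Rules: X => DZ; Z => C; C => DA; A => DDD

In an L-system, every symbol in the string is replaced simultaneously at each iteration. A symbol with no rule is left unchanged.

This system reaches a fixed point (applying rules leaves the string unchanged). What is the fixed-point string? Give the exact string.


Step 0: X
Step 1: DZ
Step 2: DC
Step 3: DDA
Step 4: DDDDD
Step 5: DDDDD  (unchanged — fixed point at step 4)

Answer: DDDDD


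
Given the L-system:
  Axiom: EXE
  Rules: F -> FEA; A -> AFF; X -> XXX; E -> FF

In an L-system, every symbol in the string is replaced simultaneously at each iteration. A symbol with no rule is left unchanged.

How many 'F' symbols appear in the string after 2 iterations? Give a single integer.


Step 0: EXE  (0 'F')
Step 1: FFXXXFF  (4 'F')
Step 2: FEAFEAXXXXXXXXXFEAFEA  (4 'F')

Answer: 4


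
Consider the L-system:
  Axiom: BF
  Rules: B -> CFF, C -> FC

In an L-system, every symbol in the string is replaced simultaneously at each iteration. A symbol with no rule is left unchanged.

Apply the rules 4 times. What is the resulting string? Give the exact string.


Step 0: BF
Step 1: CFFF
Step 2: FCFFF
Step 3: FFCFFF
Step 4: FFFCFFF

Answer: FFFCFFF


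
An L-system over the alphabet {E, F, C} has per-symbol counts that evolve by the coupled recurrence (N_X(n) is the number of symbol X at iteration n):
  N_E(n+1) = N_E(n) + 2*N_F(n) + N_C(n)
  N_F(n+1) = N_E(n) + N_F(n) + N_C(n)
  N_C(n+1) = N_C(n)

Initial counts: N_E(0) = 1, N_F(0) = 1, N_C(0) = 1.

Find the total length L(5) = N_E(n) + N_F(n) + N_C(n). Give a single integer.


Answer: 288

Derivation:
Step 0: N_E=1, N_F=1, N_C=1, L=3
Step 1: N_E=4, N_F=3, N_C=1, L=8
Step 2: N_E=11, N_F=8, N_C=1, L=20
Step 3: N_E=28, N_F=20, N_C=1, L=49
Step 4: N_E=69, N_F=49, N_C=1, L=119
Step 5: N_E=168, N_F=119, N_C=1, L=288


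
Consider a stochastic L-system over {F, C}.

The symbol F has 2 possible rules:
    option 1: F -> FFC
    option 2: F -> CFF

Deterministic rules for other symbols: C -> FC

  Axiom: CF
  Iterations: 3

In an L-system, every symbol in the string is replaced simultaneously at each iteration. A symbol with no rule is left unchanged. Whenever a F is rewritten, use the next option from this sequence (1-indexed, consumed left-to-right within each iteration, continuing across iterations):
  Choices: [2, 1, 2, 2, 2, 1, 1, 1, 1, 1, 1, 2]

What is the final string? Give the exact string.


Step 0: CF
Step 1: FCCFF  (used choices [2])
Step 2: FFCFCFCCFFCFF  (used choices [1, 2, 2])
Step 3: CFFFFCFCFFCFCFFCFCFCFFCFFCFCFFCCFF  (used choices [2, 1, 1, 1, 1, 1, 1, 2])

Answer: CFFFFCFCFFCFCFFCFCFCFFCFFCFCFFCCFF


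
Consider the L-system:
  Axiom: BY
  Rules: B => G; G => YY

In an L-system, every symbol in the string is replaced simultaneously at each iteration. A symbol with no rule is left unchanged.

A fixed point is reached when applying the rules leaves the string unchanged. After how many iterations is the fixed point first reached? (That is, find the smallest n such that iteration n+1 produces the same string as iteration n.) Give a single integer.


Answer: 2

Derivation:
Step 0: BY
Step 1: GY
Step 2: YYY
Step 3: YYY  (unchanged — fixed point at step 2)


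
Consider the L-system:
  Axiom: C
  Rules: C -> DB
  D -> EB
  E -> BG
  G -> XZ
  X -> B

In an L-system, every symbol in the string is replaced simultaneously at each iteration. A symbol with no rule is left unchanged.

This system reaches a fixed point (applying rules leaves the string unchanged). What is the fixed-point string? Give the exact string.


Answer: BBZBB

Derivation:
Step 0: C
Step 1: DB
Step 2: EBB
Step 3: BGBB
Step 4: BXZBB
Step 5: BBZBB
Step 6: BBZBB  (unchanged — fixed point at step 5)


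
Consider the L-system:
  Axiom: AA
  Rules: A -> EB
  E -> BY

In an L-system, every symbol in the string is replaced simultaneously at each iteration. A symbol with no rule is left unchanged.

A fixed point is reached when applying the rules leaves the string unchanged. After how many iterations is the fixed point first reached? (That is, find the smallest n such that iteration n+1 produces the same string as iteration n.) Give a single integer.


Step 0: AA
Step 1: EBEB
Step 2: BYBBYB
Step 3: BYBBYB  (unchanged — fixed point at step 2)

Answer: 2


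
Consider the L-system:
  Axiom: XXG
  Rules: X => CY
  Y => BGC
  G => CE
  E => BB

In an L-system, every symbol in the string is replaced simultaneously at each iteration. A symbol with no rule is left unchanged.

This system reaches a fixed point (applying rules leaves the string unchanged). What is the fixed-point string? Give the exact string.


Answer: CBCBBCCBCBBCCBB

Derivation:
Step 0: XXG
Step 1: CYCYCE
Step 2: CBGCCBGCCBB
Step 3: CBCECCBCECCBB
Step 4: CBCBBCCBCBBCCBB
Step 5: CBCBBCCBCBBCCBB  (unchanged — fixed point at step 4)


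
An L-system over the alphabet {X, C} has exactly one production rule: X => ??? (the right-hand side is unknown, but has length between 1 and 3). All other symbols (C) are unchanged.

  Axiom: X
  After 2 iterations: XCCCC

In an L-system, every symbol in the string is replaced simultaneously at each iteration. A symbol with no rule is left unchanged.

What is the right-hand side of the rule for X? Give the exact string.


Answer: XCC

Derivation:
Trying X => XCC:
  Step 0: X
  Step 1: XCC
  Step 2: XCCCC
Matches the given result.


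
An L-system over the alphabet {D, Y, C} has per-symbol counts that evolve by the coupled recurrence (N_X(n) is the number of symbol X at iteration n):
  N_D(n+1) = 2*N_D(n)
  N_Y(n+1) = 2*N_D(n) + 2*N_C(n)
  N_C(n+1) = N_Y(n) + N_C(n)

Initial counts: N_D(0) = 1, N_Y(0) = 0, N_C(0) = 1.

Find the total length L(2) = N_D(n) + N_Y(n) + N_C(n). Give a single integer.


Answer: 15

Derivation:
Step 0: N_D=1, N_Y=0, N_C=1, L=2
Step 1: N_D=2, N_Y=4, N_C=1, L=7
Step 2: N_D=4, N_Y=6, N_C=5, L=15


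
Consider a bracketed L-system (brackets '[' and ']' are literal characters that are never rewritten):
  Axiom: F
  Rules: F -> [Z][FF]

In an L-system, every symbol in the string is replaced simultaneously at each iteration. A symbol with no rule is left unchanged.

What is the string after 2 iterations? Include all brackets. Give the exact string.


Step 0: F
Step 1: [Z][FF]
Step 2: [Z][[Z][FF][Z][FF]]

Answer: [Z][[Z][FF][Z][FF]]


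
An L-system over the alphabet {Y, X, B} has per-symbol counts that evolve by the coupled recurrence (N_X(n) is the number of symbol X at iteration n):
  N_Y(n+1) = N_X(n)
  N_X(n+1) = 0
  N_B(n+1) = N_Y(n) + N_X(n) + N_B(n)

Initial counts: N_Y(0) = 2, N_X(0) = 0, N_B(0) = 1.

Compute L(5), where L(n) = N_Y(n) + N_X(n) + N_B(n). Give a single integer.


Answer: 3

Derivation:
Step 0: N_Y=2, N_X=0, N_B=1, L=3
Step 1: N_Y=0, N_X=0, N_B=3, L=3
Step 2: N_Y=0, N_X=0, N_B=3, L=3
Step 3: N_Y=0, N_X=0, N_B=3, L=3
Step 4: N_Y=0, N_X=0, N_B=3, L=3
Step 5: N_Y=0, N_X=0, N_B=3, L=3


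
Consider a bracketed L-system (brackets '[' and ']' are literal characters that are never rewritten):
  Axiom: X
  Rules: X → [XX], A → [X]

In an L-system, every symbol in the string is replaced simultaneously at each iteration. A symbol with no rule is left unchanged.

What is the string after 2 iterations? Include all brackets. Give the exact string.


Step 0: X
Step 1: [XX]
Step 2: [[XX][XX]]

Answer: [[XX][XX]]


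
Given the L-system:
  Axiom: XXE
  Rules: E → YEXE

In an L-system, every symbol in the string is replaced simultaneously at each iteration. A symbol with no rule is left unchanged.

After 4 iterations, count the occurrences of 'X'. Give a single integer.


Answer: 17

Derivation:
Step 0: XXE  (2 'X')
Step 1: XXYEXE  (3 'X')
Step 2: XXYYEXEXYEXE  (5 'X')
Step 3: XXYYYEXEXYEXEXYYEXEXYEXE  (9 'X')
Step 4: XXYYYYEXEXYEXEXYYEXEXYEXEXYYYEXEXYEXEXYYEXEXYEXE  (17 'X')


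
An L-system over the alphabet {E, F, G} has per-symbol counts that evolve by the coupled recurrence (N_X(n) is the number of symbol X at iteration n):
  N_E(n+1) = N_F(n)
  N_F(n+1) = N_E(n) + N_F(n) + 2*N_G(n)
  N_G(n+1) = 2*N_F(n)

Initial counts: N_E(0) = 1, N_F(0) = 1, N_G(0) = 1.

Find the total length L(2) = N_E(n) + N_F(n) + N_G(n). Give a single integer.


Answer: 21

Derivation:
Step 0: N_E=1, N_F=1, N_G=1, L=3
Step 1: N_E=1, N_F=4, N_G=2, L=7
Step 2: N_E=4, N_F=9, N_G=8, L=21


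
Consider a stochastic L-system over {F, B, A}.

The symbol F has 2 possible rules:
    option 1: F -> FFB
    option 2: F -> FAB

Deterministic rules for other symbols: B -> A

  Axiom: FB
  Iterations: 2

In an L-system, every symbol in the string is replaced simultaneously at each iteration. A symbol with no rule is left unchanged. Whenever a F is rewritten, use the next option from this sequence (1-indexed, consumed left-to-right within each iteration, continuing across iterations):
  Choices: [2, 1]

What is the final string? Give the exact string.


Step 0: FB
Step 1: FABA  (used choices [2])
Step 2: FFBAAA  (used choices [1])

Answer: FFBAAA


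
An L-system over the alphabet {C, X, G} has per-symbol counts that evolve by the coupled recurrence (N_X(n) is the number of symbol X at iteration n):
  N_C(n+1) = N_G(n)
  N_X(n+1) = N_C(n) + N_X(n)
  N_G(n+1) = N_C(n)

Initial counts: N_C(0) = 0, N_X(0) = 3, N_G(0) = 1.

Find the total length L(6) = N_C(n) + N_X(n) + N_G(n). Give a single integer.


Answer: 7

Derivation:
Step 0: N_C=0, N_X=3, N_G=1, L=4
Step 1: N_C=1, N_X=3, N_G=0, L=4
Step 2: N_C=0, N_X=4, N_G=1, L=5
Step 3: N_C=1, N_X=4, N_G=0, L=5
Step 4: N_C=0, N_X=5, N_G=1, L=6
Step 5: N_C=1, N_X=5, N_G=0, L=6
Step 6: N_C=0, N_X=6, N_G=1, L=7
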